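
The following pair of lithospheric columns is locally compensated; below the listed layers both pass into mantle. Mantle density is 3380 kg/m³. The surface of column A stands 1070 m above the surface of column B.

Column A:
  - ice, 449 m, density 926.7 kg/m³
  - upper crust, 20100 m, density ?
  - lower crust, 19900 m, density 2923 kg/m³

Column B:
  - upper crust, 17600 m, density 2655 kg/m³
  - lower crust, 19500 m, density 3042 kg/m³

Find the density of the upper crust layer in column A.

2740 kg/m³

Take the compensation level at the base of the deeper column (depth z_c below the surface of column A) and equate Σ ρ_i t_i down to z_c; mantle fills any gap and the z_c terms cancel.
Column A: 449×926.7 + 20100×ρ + 19900×2923 + (z_c − 40449)×3380
Column B: 1070×0 + 17600×2655 + 19500×3042 + (z_c − 1070 − 37100)×3380
The z_c×3380 term appears on both sides and cancels. Collect the known terms of each column as K = Σ(ρt)_known − 3380 × (depth of known layers): K_A = 58583788.3 − 3380×40449 = −78133831.7; K_B = 106047000 − 3380×(1070 + 37100) = −22967600.
Balance: K_A + 20100×ρ = K_B, so ρ = (K_B − K_A)/20100 = 55166200/20100 = 2740 kg/m³.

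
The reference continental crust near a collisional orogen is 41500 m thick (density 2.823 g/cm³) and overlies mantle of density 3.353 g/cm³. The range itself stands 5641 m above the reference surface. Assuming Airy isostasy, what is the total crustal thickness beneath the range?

Root depth r = h ρ_c / (ρ_m − ρ_c) = 5641 m × 2.823 / 0.53 = 30050 m.
Total thickness = T + h + r = 41500 m + 5641 m + 30050 m = 77200 m.

77200 m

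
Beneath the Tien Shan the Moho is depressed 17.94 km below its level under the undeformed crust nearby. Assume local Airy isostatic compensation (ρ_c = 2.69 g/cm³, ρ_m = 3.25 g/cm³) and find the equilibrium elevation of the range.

Isostatic balance requires: ρ_c h = (ρ_m − ρ_c) r.
h = r (ρ_m − ρ_c) / ρ_c = 17.94 km × (3.25 − 2.69) / 2.69 = 3.73 km.

3.73 km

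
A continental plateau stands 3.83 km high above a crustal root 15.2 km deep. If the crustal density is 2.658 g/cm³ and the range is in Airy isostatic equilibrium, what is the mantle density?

3.33 g/cm³

Airy balance: ρ_c h = (ρ_m − ρ_c) r → ρ_m = ρ_c (1 + h/r).
ρ_m = 2.658 × (1 + 3.83 km/15.2 km) = 3.33 g/cm³.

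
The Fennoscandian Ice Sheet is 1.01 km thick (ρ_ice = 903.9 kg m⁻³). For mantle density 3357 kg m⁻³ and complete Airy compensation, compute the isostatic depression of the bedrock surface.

0.272 km

Equating mass per unit area of the two columns: the ice load ρ_ice t is balanced by mantle displaced below, ρ_m s.
s = t ρ_ice / ρ_m = 1.01 km × 903.9/3357 = 0.272 km.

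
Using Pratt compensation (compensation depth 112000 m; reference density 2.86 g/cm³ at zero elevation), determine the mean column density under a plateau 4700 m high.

Pratt balance: ρ_ref D = ρ (D + h).
ρ = ρ_ref D/(D + h) = 2.86 × 112000 m/(112000 m + 4700 m) = 2.74 g/cm³.

2.74 g/cm³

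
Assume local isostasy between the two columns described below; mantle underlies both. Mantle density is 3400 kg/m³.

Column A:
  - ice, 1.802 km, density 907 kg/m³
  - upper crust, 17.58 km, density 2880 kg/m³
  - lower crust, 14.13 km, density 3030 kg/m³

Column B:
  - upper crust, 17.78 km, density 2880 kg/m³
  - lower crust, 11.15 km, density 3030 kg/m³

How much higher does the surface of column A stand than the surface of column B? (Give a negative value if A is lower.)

For any compensation level in the mantle, the mantle terms cancel and isostasy reduces to e = (Σt_A − Σt_B) − (Σ(ρt)_A − Σ(ρt)_B) / ρ_m.
Σt_A = 33.512 km; Σt_B = 28.93 km; Σ(ρt)_A = 95078.714; Σ(ρt)_B = 84990.9 (in km·kg/m³).
e = (33.512 − 28.93) − (95078.714 − 84990.9) / 3400 = 1.61 km.

1.61 km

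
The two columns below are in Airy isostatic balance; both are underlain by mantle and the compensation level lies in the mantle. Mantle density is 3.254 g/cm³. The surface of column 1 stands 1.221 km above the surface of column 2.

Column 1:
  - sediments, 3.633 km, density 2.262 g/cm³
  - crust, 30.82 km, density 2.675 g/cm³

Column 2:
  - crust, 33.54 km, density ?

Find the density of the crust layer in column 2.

Take the compensation level at the base of the deeper column (depth z_c below the surface of column 1) and equate Σ ρ_i t_i down to z_c; mantle fills any gap and the z_c terms cancel.
Column 1: 3.633×2.262 + 30.82×2.675 + (z_c − 34.453)×3.254
Column 2: 1.221×0 + 33.54×ρ + (z_c − 1.221 − 33.54)×3.254
The z_c×3.254 term appears on both sides and cancels. Collect the known terms of each column as K = Σ(ρt)_known − 3.254 × (depth of known layers): K_1 = 90.661346 − 3.254×34.453 = −21.448716; K_2 = 0 − 3.254×(1.221 + 33.54) = −113.112294.
Balance: K_1 = K_2 + 33.54×ρ, so ρ = (K_1 − K_2)/33.54 = 91.6636/33.54 = 2.73 g/cm³.

2.73 g/cm³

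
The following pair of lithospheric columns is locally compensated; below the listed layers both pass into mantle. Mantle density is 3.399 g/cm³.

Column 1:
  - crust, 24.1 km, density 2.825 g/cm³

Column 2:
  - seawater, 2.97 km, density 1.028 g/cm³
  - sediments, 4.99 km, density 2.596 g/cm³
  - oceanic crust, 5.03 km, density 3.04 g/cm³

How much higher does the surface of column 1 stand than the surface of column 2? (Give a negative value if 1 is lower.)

For any compensation level in the mantle, the mantle terms cancel and isostasy reduces to e = (Σt_1 − Σt_2) − (Σ(ρt)_1 − Σ(ρt)_2) / ρ_m.
Σt_1 = 24.1 km; Σt_2 = 12.99 km; Σ(ρt)_1 = 68.0825; Σ(ρt)_2 = 31.2984 (in km·g/cm³).
e = (24.1 − 12.99) − (68.0825 − 31.2984) / 3.399 = 0.288 km.

0.288 km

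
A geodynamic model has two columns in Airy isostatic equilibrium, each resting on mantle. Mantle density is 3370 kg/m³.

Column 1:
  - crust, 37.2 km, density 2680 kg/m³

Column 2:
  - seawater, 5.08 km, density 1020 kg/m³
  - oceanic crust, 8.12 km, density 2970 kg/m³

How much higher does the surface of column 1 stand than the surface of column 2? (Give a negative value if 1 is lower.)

For any compensation level in the mantle, the mantle terms cancel and isostasy reduces to e = (Σt_1 − Σt_2) − (Σ(ρt)_1 − Σ(ρt)_2) / ρ_m.
Σt_1 = 37.2 km; Σt_2 = 13.2 km; Σ(ρt)_1 = 99696; Σ(ρt)_2 = 29298 (in km·kg/m³).
e = (37.2 − 13.2) − (99696 − 29298) / 3370 = 3.11 km.

3.11 km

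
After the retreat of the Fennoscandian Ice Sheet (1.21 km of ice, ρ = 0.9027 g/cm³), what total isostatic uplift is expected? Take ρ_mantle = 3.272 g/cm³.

0.334 km

Removing the load lets mantle flow back in; uplift u satisfies ρ_ice t = ρ_m u.
u = t ρ_ice/ρ_m = 1.21 km × 0.9027/3.272 = 0.334 km.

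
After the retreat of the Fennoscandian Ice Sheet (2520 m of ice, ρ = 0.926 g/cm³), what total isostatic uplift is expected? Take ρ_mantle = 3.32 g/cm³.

703 m

Removing the load lets mantle flow back in; uplift u satisfies ρ_ice t = ρ_m u.
u = t ρ_ice/ρ_m = 2520 m × 0.926/3.32 = 703 m.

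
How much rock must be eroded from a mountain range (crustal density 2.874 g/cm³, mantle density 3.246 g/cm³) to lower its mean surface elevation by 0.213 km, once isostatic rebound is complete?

1.86 km

Net drop Δ = e − u = e − e ρ_c/ρ_m = e (ρ_m − ρ_c)/ρ_m.
e = Δ ρ_m/(ρ_m − ρ_c) = 0.213 km × 3.246/0.372 = 1.86 km.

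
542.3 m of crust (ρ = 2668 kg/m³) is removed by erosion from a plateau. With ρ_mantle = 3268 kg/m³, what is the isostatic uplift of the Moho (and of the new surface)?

Unloading: uplift u = e ρ_c/ρ_m = 542.3 m × 2668/3268 = 443 m.

443 m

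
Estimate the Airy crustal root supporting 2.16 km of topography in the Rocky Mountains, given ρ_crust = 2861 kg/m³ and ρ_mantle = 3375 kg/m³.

12 km

Equating mass per unit area of the two columns: the weight of the topography is balanced by the buoyancy of the root, ρ_c h = (ρ_m − ρ_c) r.
r = h · ρ_c / (ρ_m − ρ_c) = 2.16 km × 2861 / (3375 − 2861) = 12 km.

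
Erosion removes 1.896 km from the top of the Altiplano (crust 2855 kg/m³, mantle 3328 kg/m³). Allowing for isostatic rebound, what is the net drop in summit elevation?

Rebound u = e ρ_c/ρ_m = 1.896 km × 2855/3328 = 1.627 km.
Net surface drop = e − u = 1.896 km − 1.627 km = e (ρ_m − ρ_c)/ρ_m = 0.269 km.

0.269 km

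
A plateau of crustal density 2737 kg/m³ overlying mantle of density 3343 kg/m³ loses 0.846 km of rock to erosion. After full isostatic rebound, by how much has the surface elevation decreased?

Rebound u = e ρ_c/ρ_m = 0.846 km × 2737/3343 = 0.6926 km.
Net surface drop = e − u = 0.846 km − 0.6926 km = e (ρ_m − ρ_c)/ρ_m = 0.153 km.

0.153 km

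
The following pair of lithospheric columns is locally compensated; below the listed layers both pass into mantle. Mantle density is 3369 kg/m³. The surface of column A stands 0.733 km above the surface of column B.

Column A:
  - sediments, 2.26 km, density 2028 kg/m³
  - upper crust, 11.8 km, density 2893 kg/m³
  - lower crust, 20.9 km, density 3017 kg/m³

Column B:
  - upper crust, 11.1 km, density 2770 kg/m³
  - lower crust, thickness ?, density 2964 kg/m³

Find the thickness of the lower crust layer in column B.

Take the compensation level at the base of the deeper column (depth z_c below the surface of column A) and equate Σ ρ_i t_i down to z_c; mantle fills any gap and the z_c terms cancel.
Column A: 2.26×2028 + 11.8×2893 + 20.9×3017 + (z_c − 34.96)×3369
Column B: 0.733×0 + 11.1×2770 + x×2964 + (z_c − 0.733 − 11.1 − x)×3369
The z_c×3369 term appears on both sides and cancels. Collect the known terms of each column as K = Σ(ρt)_known − 3369 × (depth of known layers): K_A = 101775.98 − 3369×34.96 = −16004.26; K_B = 30747 − 3369×(0.733 + 11.1) = −9118.377.
Balance: K_A = K_B − x×(3369 − 2964), so x = (K_B − K_A)/(3369 − 2964) = 6885.88/405 = 17 km.

17 km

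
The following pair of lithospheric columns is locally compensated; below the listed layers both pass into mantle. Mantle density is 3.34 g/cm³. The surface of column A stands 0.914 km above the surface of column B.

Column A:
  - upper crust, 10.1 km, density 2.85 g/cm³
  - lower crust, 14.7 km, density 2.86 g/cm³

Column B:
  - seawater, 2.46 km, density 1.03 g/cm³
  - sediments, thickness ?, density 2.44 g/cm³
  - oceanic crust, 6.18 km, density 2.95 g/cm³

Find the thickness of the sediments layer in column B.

0.955 km

Take the compensation level at the base of the deeper column (depth z_c below the surface of column A) and equate Σ ρ_i t_i down to z_c; mantle fills any gap and the z_c terms cancel.
Column A: 10.1×2.85 + 14.7×2.86 + (z_c − 24.8)×3.34
Column B: 0.914×0 + 2.46×1.03 + x×2.44 + 6.18×2.95 + (z_c − 0.914 − 8.64 − x)×3.34
The z_c×3.34 term appears on both sides and cancels. Collect the known terms of each column as K = Σ(ρt)_known − 3.34 × (depth of known layers): K_A = 70.827 − 3.34×24.8 = −12.005; K_B = 20.7648 − 3.34×(0.914 + 8.64) = −11.14556.
Balance: K_A = K_B − x×(3.34 − 2.44), so x = (K_B − K_A)/(3.34 − 2.44) = 0.85944/0.9 = 0.955 km.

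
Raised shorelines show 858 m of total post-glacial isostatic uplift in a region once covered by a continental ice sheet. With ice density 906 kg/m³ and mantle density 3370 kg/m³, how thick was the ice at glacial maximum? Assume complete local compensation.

3190 m

u = t ρ_ice/ρ_m → t = u ρ_m/ρ_ice = 858 m × 3370/906 = 3190 m.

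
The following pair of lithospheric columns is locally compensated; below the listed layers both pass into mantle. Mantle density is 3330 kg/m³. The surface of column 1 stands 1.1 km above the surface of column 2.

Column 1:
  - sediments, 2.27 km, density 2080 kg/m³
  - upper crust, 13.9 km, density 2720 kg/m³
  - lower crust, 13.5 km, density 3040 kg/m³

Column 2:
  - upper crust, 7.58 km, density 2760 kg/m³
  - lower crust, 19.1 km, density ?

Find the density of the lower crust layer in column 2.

Take the compensation level at the base of the deeper column (depth z_c below the surface of column 1) and equate Σ ρ_i t_i down to z_c; mantle fills any gap and the z_c terms cancel.
Column 1: 2.27×2080 + 13.9×2720 + 13.5×3040 + (z_c − 29.67)×3330
Column 2: 1.1×0 + 7.58×2760 + 19.1×ρ + (z_c − 1.1 − 26.68)×3330
The z_c×3330 term appears on both sides and cancels. Collect the known terms of each column as K = Σ(ρt)_known − 3330 × (depth of known layers): K_1 = 83569.6 − 3330×29.67 = −15231.5; K_2 = 20920.8 − 3330×(1.1 + 26.68) = −71586.6.
Balance: K_1 = K_2 + 19.1×ρ, so ρ = (K_1 − K_2)/19.1 = 56355.1/19.1 = 2950 kg/m³.

2950 kg/m³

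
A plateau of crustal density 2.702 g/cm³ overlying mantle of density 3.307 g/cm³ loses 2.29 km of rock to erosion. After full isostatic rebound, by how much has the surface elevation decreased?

Rebound u = e ρ_c/ρ_m = 2.29 km × 2.702/3.307 = 1.871 km.
Net surface drop = e − u = 2.29 km − 1.871 km = e (ρ_m − ρ_c)/ρ_m = 0.419 km.

0.419 km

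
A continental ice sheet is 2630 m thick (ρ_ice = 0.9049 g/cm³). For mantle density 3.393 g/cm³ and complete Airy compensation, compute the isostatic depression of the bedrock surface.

By Archimedes' principle applied to the lithosphere: the ice load ρ_ice t is balanced by mantle displaced below, ρ_m s.
s = t ρ_ice / ρ_m = 2630 m × 0.9049/3.393 = 701 m.

701 m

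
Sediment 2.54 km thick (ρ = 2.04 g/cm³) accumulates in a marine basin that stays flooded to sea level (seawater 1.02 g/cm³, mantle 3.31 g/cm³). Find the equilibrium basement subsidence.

1.13 km

Submarine loading: the sediment displaces seawater, and the subsidence is in turn flooded, so s (ρ_m − ρ_w) = t (ρ_sed − ρ_w).
s = 2.54 km × (2.04 − 1.02) / (3.31 − 1.02) = 1.13 km.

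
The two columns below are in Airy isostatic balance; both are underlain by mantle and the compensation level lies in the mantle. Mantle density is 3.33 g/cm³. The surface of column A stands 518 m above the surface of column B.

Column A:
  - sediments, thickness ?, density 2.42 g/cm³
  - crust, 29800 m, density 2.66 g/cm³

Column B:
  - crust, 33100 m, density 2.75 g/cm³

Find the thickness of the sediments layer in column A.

1050 m

Take the compensation level at the base of the deeper column (depth z_c below the surface of column A) and equate Σ ρ_i t_i down to z_c; mantle fills any gap and the z_c terms cancel.
Column A: x×2.42 + 29800×2.66 + (z_c − 29800 − x)×3.33
Column B: 518×0 + 33100×2.75 + (z_c − 518 − 33100)×3.33
The z_c×3.33 term appears on both sides and cancels. Collect the known terms of each column as K = Σ(ρt)_known − 3.33 × (depth of known layers): K_A = 79268 − 3.33×29800 = −19966; K_B = 91025 − 3.33×(518 + 33100) = −20922.94.
Balance: K_A − x×(3.33 − 2.42) = K_B, so x = (K_A − K_B)/(3.33 − 2.42) = 956.94/0.91 = 1050 m.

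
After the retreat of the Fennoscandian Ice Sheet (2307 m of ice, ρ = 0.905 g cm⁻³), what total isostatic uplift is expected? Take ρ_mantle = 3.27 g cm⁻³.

638 m

Removing the load lets mantle flow back in; uplift u satisfies ρ_ice t = ρ_m u.
u = t ρ_ice/ρ_m = 2307 m × 0.905/3.27 = 638 m.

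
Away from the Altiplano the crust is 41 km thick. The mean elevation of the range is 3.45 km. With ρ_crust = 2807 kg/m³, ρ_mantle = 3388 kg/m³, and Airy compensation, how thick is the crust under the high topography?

61.1 km

Root depth r = h ρ_c / (ρ_m − ρ_c) = 3.45 km × 2807 / 581 = 16.67 km.
Total thickness = T + h + r = 41 km + 3.45 km + 16.67 km = 61.1 km.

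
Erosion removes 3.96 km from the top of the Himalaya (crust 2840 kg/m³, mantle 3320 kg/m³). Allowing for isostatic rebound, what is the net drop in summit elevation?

Rebound u = e ρ_c/ρ_m = 3.96 km × 2840/3320 = 3.387 km.
Net surface drop = e − u = 3.96 km − 3.387 km = e (ρ_m − ρ_c)/ρ_m = 0.573 km.

0.573 km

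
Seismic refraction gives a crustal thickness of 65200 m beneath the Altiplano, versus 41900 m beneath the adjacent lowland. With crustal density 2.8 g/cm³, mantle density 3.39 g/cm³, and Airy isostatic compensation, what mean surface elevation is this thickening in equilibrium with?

4060 m

Excess crust Δ = 65200 m − 41900 m = 23300 m, split between elevation h and root r with h + r = Δ.
Airy balance ρ_c h = (ρ_m − ρ_c) r gives r = h ρ_c/(ρ_m − ρ_c), so h (1 + ρ_c/(ρ_m − ρ_c)) = Δ, i.e. h = Δ (ρ_m − ρ_c)/ρ_m.
h = 23300 m × 0.59/3.39 = 4060 m.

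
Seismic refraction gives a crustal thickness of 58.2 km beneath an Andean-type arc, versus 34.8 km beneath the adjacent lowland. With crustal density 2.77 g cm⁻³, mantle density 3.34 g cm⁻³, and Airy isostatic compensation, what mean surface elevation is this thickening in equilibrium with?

Excess crust Δ = 58.2 km − 34.8 km = 23.4 km, split between elevation h and root r with h + r = Δ.
Airy balance ρ_c h = (ρ_m − ρ_c) r gives r = h ρ_c/(ρ_m − ρ_c), so h (1 + ρ_c/(ρ_m − ρ_c)) = Δ, i.e. h = Δ (ρ_m − ρ_c)/ρ_m.
h = 23.4 km × 0.57/3.34 = 3.99 km.

3.99 km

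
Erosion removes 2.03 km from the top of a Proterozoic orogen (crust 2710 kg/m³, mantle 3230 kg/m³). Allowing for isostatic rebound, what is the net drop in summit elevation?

0.327 km

Rebound u = e ρ_c/ρ_m = 2.03 km × 2710/3230 = 1.703 km.
Net surface drop = e − u = 2.03 km − 1.703 km = e (ρ_m − ρ_c)/ρ_m = 0.327 km.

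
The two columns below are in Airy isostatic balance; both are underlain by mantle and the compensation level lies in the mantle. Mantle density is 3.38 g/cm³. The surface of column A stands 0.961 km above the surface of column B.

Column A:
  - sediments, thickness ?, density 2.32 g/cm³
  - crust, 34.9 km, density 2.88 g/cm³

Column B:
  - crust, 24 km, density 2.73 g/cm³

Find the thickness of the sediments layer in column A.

Take the compensation level at the base of the deeper column (depth z_c below the surface of column A) and equate Σ ρ_i t_i down to z_c; mantle fills any gap and the z_c terms cancel.
Column A: x×2.32 + 34.9×2.88 + (z_c − 34.9 − x)×3.38
Column B: 0.961×0 + 24×2.73 + (z_c − 0.961 − 24)×3.38
The z_c×3.38 term appears on both sides and cancels. Collect the known terms of each column as K = Σ(ρt)_known − 3.38 × (depth of known layers): K_A = 100.512 − 3.38×34.9 = −17.45; K_B = 65.52 − 3.38×(0.961 + 24) = −18.84818.
Balance: K_A − x×(3.38 − 2.32) = K_B, so x = (K_A − K_B)/(3.38 − 2.32) = 1.39818/1.06 = 1.32 km.

1.32 km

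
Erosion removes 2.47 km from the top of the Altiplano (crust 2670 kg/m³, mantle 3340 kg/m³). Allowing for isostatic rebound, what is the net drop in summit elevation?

Rebound u = e ρ_c/ρ_m = 2.47 km × 2670/3340 = 1.975 km.
Net surface drop = e − u = 2.47 km − 1.975 km = e (ρ_m − ρ_c)/ρ_m = 0.495 km.

0.495 km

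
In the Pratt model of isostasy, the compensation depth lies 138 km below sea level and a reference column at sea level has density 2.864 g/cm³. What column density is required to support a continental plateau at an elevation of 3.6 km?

Pratt balance: ρ_ref D = ρ (D + h).
ρ = ρ_ref D/(D + h) = 2.864 × 138 km/(138 km + 3.6 km) = 2.79 g/cm³.

2.79 g/cm³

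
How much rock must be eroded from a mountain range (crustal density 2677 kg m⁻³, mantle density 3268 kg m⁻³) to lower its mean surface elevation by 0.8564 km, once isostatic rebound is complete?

4.74 km

Net drop Δ = e − u = e − e ρ_c/ρ_m = e (ρ_m − ρ_c)/ρ_m.
e = Δ ρ_m/(ρ_m − ρ_c) = 0.8564 km × 3268/591 = 4.74 km.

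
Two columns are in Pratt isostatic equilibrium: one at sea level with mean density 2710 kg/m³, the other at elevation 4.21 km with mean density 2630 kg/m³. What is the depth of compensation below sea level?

138 km

ρ_ref D = ρ (D + h) → D (ρ_ref − ρ) = ρ h.
D = ρ h/(ρ_ref − ρ) = 2630 × 4.21 km/(2710 − 2630) = 138 km.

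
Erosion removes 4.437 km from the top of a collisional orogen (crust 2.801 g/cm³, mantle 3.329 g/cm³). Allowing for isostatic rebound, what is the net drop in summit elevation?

Rebound u = e ρ_c/ρ_m = 4.437 km × 2.801/3.329 = 3.733 km.
Net surface drop = e − u = 4.437 km − 3.733 km = e (ρ_m − ρ_c)/ρ_m = 0.704 km.

0.704 km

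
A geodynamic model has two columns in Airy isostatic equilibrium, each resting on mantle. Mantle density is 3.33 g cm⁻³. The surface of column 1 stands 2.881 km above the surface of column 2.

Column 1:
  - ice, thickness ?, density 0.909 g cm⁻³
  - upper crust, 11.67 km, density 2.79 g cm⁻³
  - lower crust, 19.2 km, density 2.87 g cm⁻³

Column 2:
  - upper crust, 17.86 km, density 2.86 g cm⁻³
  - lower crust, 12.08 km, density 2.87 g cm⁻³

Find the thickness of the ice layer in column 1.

Take the compensation level at the base of the deeper column (depth z_c below the surface of column 1) and equate Σ ρ_i t_i down to z_c; mantle fills any gap and the z_c terms cancel.
Column 1: x×0.909 + 11.67×2.79 + 19.2×2.87 + (z_c − 30.87 − x)×3.33
Column 2: 2.881×0 + 17.86×2.86 + 12.08×2.87 + (z_c − 2.881 − 29.94)×3.33
The z_c×3.33 term appears on both sides and cancels. Collect the known terms of each column as K = Σ(ρt)_known − 3.33 × (depth of known layers): K_1 = 87.6633 − 3.33×30.87 = −15.1338; K_2 = 85.7492 − 3.33×(2.881 + 29.94) = −23.54473.
Balance: K_1 − x×(3.33 − 0.909) = K_2, so x = (K_1 − K_2)/(3.33 − 0.909) = 8.41093/2.421 = 3.47 km.

3.47 km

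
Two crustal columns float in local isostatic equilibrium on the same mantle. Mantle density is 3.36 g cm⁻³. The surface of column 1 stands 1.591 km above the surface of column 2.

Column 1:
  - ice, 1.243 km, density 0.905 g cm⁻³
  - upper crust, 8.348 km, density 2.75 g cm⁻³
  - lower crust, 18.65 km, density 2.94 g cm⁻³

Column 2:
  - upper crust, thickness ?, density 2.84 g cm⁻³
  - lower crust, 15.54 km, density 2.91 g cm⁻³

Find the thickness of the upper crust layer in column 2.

Take the compensation level at the base of the deeper column (depth z_c below the surface of column 1) and equate Σ ρ_i t_i down to z_c; mantle fills any gap and the z_c terms cancel.
Column 1: 1.243×0.905 + 8.348×2.75 + 18.65×2.94 + (z_c − 28.241)×3.36
Column 2: 1.591×0 + x×2.84 + 15.54×2.91 + (z_c − 1.591 − 15.54 − x)×3.36
The z_c×3.36 term appears on both sides and cancels. Collect the known terms of each column as K = Σ(ρt)_known − 3.36 × (depth of known layers): K_1 = 78.912915 − 3.36×28.241 = −15.976845; K_2 = 45.2214 − 3.36×(1.591 + 15.54) = −12.33876.
Balance: K_1 = K_2 − x×(3.36 − 2.84), so x = (K_2 − K_1)/(3.36 − 2.84) = 3.63808/0.52 = 7 km.

7 km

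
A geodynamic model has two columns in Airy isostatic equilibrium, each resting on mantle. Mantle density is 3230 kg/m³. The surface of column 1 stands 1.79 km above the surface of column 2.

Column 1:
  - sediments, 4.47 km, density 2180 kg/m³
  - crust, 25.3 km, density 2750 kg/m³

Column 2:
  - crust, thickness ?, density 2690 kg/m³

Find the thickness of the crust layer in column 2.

20.5 km

Take the compensation level at the base of the deeper column (depth z_c below the surface of column 1) and equate Σ ρ_i t_i down to z_c; mantle fills any gap and the z_c terms cancel.
Column 1: 4.47×2180 + 25.3×2750 + (z_c − 29.77)×3230
Column 2: 1.79×0 + x×2690 + (z_c − 1.79 − 0 − x)×3230
The z_c×3230 term appears on both sides and cancels. Collect the known terms of each column as K = Σ(ρt)_known − 3230 × (depth of known layers): K_1 = 79319.6 − 3230×29.77 = −16837.5; K_2 = 0 − 3230×(1.79 + 0) = −5781.7.
Balance: K_1 = K_2 − x×(3230 − 2690), so x = (K_2 − K_1)/(3230 − 2690) = 11055.8/540 = 20.5 km.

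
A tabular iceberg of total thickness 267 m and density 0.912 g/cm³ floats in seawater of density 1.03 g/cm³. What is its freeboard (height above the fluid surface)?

Floating equilibrium: submerged depth d = t ρ_obj/ρ_fluid = 267 m × 0.912/1.03 = 236.4 m.
Freeboard = t − d = 267 m − 236.4 m = 30.6 m.

30.6 m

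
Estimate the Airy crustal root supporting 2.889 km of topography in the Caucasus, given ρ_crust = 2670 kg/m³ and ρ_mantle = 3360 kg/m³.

11.2 km

In Airy isostatic equilibrium: the weight of the topography is balanced by the buoyancy of the root, ρ_c h = (ρ_m − ρ_c) r.
r = h · ρ_c / (ρ_m − ρ_c) = 2.889 km × 2670 / (3360 − 2670) = 11.2 km.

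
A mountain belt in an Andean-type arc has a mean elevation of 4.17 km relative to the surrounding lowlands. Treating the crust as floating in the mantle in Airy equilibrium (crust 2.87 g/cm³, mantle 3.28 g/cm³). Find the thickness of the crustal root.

29.2 km

Equating mass per unit area of the two columns: the weight of the topography is balanced by the buoyancy of the root, ρ_c h = (ρ_m − ρ_c) r.
r = h · ρ_c / (ρ_m − ρ_c) = 4.17 km × 2.87 / (3.28 − 2.87) = 29.2 km.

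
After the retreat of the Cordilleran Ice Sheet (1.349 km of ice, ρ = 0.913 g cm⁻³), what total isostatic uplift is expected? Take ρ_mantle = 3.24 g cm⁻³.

0.38 km

Removing the load lets mantle flow back in; uplift u satisfies ρ_ice t = ρ_m u.
u = t ρ_ice/ρ_m = 1.349 km × 0.913/3.24 = 0.38 km.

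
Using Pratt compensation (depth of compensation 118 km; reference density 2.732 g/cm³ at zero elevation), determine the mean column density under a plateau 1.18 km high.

Pratt balance: ρ_ref D = ρ (D + h).
ρ = ρ_ref D/(D + h) = 2.732 × 118 km/(118 km + 1.18 km) = 2.7 g/cm³.

2.7 g/cm³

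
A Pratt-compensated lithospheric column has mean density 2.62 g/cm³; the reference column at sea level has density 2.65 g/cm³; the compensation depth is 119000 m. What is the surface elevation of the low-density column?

ρ_ref D = ρ (D + h) → h = D (ρ_ref − ρ)/ρ.
h = 119000 m × (2.65 − 2.62)/2.62 = 1360 m.

1360 m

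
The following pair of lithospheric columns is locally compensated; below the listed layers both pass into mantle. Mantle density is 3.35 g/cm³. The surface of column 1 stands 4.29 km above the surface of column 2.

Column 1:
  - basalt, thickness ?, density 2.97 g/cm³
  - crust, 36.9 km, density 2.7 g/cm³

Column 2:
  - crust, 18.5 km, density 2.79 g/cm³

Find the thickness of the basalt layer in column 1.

1.96 km

Take the compensation level at the base of the deeper column (depth z_c below the surface of column 1) and equate Σ ρ_i t_i down to z_c; mantle fills any gap and the z_c terms cancel.
Column 1: x×2.97 + 36.9×2.7 + (z_c − 36.9 − x)×3.35
Column 2: 4.29×0 + 18.5×2.79 + (z_c − 4.29 − 18.5)×3.35
The z_c×3.35 term appears on both sides and cancels. Collect the known terms of each column as K = Σ(ρt)_known − 3.35 × (depth of known layers): K_1 = 99.63 − 3.35×36.9 = −23.985; K_2 = 51.615 − 3.35×(4.29 + 18.5) = −24.7315.
Balance: K_1 − x×(3.35 − 2.97) = K_2, so x = (K_1 − K_2)/(3.35 − 2.97) = 0.7465/0.38 = 1.96 km.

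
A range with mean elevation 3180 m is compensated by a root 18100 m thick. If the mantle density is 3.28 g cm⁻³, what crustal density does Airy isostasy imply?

ρ_c h = (ρ_m − ρ_c) r → ρ_c (h + r) = ρ_m r → ρ_c = ρ_m r / (h + r).
ρ_c = 3.28 × 18100 m / (3180 m + 18100 m) = 2.79 g cm⁻³.

2.79 g cm⁻³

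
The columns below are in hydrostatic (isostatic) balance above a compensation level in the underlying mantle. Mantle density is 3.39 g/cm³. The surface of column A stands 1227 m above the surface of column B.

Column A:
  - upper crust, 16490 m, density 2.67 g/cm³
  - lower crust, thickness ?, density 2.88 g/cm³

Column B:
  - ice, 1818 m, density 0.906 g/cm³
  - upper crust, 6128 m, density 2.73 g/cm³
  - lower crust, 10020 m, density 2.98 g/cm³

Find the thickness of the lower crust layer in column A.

Take the compensation level at the base of the deeper column (depth z_c below the surface of column A) and equate Σ ρ_i t_i down to z_c; mantle fills any gap and the z_c terms cancel.
Column A: 16490×2.67 + x×2.88 + (z_c − 16490 − x)×3.39
Column B: 1227×0 + 1818×0.906 + 6128×2.73 + 10020×2.98 + (z_c − 1227 − 17966)×3.39
The z_c×3.39 term appears on both sides and cancels. Collect the known terms of each column as K = Σ(ρt)_known − 3.39 × (depth of known layers): K_A = 44028.3 − 3.39×16490 = −11872.8; K_B = 48236.148 − 3.39×(1227 + 17966) = −16828.122.
Balance: K_A − x×(3.39 − 2.88) = K_B, so x = (K_A − K_B)/(3.39 − 2.88) = 4955.32/0.51 = 9720 m.

9720 m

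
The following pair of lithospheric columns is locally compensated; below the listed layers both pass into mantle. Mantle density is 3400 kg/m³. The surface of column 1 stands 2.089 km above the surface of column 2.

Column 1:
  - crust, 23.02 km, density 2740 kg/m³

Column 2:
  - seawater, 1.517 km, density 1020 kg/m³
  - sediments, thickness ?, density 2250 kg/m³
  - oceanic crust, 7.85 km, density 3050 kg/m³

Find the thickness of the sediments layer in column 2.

1.51 km

Take the compensation level at the base of the deeper column (depth z_c below the surface of column 1) and equate Σ ρ_i t_i down to z_c; mantle fills any gap and the z_c terms cancel.
Column 1: 23.02×2740 + (z_c − 23.02)×3400
Column 2: 2.089×0 + 1.517×1020 + x×2250 + 7.85×3050 + (z_c − 2.089 − 9.367 − x)×3400
The z_c×3400 term appears on both sides and cancels. Collect the known terms of each column as K = Σ(ρt)_known − 3400 × (depth of known layers): K_1 = 63074.8 − 3400×23.02 = −15193.2; K_2 = 25489.84 − 3400×(2.089 + 9.367) = −13460.56.
Balance: K_1 = K_2 − x×(3400 − 2250), so x = (K_2 − K_1)/(3400 − 2250) = 1732.64/1150 = 1.51 km.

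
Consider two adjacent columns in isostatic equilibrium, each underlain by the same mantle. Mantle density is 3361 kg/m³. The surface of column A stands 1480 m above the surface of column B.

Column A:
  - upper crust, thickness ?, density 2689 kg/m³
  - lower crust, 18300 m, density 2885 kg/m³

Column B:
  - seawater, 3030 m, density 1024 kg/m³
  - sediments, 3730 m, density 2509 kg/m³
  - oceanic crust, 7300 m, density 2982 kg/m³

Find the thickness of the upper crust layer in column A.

13800 m

Take the compensation level at the base of the deeper column (depth z_c below the surface of column A) and equate Σ ρ_i t_i down to z_c; mantle fills any gap and the z_c terms cancel.
Column A: x×2689 + 18300×2885 + (z_c − 18300 − x)×3361
Column B: 1480×0 + 3030×1024 + 3730×2509 + 7300×2982 + (z_c − 1480 − 14060)×3361
The z_c×3361 term appears on both sides and cancels. Collect the known terms of each column as K = Σ(ρt)_known − 3361 × (depth of known layers): K_A = 52795500 − 3361×18300 = −8710800; K_B = 34229890 − 3361×(1480 + 14060) = −18000050.
Balance: K_A − x×(3361 − 2689) = K_B, so x = (K_A − K_B)/(3361 − 2689) = 9289250/672 = 13800 m.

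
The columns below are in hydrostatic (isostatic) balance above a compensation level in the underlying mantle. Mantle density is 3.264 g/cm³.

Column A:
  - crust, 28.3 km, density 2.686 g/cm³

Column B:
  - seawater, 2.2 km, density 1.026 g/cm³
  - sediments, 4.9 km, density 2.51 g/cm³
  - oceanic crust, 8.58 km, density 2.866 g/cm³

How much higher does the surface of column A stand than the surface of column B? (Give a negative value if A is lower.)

For any compensation level in the mantle, the mantle terms cancel and isostasy reduces to e = (Σt_A − Σt_B) − (Σ(ρt)_A − Σ(ρt)_B) / ρ_m.
Σt_A = 28.3 km; Σt_B = 15.68 km; Σ(ρt)_A = 76.0138; Σ(ρt)_B = 39.14648 (in km·g/cm³).
e = (28.3 − 15.68) − (76.0138 − 39.14648) / 3.264 = 1.32 km.

1.32 km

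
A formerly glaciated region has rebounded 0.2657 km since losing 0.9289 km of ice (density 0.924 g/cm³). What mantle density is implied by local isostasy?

3.23 g/cm³

ρ_m = ρ_ice t / u = 0.924 × 0.9289 km/0.2657 km = 3.23 g/cm³.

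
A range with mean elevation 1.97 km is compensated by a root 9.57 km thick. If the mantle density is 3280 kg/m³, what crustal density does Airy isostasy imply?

2720 kg/m³

ρ_c h = (ρ_m − ρ_c) r → ρ_c (h + r) = ρ_m r → ρ_c = ρ_m r / (h + r).
ρ_c = 3280 × 9.57 km / (1.97 km + 9.57 km) = 2720 kg/m³.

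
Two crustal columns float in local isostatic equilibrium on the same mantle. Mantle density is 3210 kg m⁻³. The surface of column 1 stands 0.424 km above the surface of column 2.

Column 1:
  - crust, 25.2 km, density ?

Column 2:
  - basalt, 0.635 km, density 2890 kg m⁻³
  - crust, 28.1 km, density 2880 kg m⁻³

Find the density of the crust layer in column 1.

2780 kg m⁻³

Take the compensation level at the base of the deeper column (depth z_c below the surface of column 1) and equate Σ ρ_i t_i down to z_c; mantle fills any gap and the z_c terms cancel.
Column 1: 25.2×ρ + (z_c − 25.2)×3210
Column 2: 0.424×0 + 0.635×2890 + 28.1×2880 + (z_c − 0.424 − 28.735)×3210
The z_c×3210 term appears on both sides and cancels. Collect the known terms of each column as K = Σ(ρt)_known − 3210 × (depth of known layers): K_1 = 0 − 3210×25.2 = −80892; K_2 = 82763.15 − 3210×(0.424 + 28.735) = −10837.24.
Balance: K_1 + 25.2×ρ = K_2, so ρ = (K_2 − K_1)/25.2 = 70054.8/25.2 = 2780 kg m⁻³.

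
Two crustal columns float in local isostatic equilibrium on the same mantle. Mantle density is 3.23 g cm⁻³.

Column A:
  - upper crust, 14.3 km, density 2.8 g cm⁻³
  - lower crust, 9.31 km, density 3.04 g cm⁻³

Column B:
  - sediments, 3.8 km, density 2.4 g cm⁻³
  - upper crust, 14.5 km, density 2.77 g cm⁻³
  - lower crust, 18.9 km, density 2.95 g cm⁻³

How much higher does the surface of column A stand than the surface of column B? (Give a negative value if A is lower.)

For any compensation level in the mantle, the mantle terms cancel and isostasy reduces to e = (Σt_A − Σt_B) − (Σ(ρt)_A − Σ(ρt)_B) / ρ_m.
Σt_A = 23.61 km; Σt_B = 37.2 km; Σ(ρt)_A = 68.3424; Σ(ρt)_B = 105.04 (in km·g cm⁻³).
e = (23.61 − 37.2) − (68.3424 − 105.04) / 3.23 = −2.23 km.

−2.23 km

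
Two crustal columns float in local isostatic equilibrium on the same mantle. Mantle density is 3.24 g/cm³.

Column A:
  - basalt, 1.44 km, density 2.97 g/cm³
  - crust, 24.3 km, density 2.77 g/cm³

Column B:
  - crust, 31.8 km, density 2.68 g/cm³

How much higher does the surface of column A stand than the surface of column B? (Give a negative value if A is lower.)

−1.85 km

For any compensation level in the mantle, the mantle terms cancel and isostasy reduces to e = (Σt_A − Σt_B) − (Σ(ρt)_A − Σ(ρt)_B) / ρ_m.
Σt_A = 25.74 km; Σt_B = 31.8 km; Σ(ρt)_A = 71.5878; Σ(ρt)_B = 85.224 (in km·g/cm³).
e = (25.74 − 31.8) − (71.5878 − 85.224) / 3.24 = −1.85 km.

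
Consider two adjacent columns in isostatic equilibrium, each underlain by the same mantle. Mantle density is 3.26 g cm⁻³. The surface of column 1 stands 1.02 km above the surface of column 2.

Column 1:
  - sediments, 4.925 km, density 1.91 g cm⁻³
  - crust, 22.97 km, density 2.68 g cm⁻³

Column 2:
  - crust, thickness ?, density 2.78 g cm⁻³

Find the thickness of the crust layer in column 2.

34.7 km

Take the compensation level at the base of the deeper column (depth z_c below the surface of column 1) and equate Σ ρ_i t_i down to z_c; mantle fills any gap and the z_c terms cancel.
Column 1: 4.925×1.91 + 22.97×2.68 + (z_c − 27.895)×3.26
Column 2: 1.02×0 + x×2.78 + (z_c − 1.02 − 0 − x)×3.26
The z_c×3.26 term appears on both sides and cancels. Collect the known terms of each column as K = Σ(ρt)_known − 3.26 × (depth of known layers): K_1 = 70.96635 − 3.26×27.895 = −19.97135; K_2 = 0 − 3.26×(1.02 + 0) = −3.3252.
Balance: K_1 = K_2 − x×(3.26 − 2.78), so x = (K_2 − K_1)/(3.26 − 2.78) = 16.6461/0.48 = 34.7 km.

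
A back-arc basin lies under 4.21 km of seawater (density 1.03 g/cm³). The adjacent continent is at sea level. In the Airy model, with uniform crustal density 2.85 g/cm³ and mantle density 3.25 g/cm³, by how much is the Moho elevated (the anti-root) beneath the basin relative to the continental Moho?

19.2 km

By Archimedes' principle applied to the lithosphere: replacing crust with seawater at the top is compensated by replacing crust with mantle at the base: d (ρ_c − ρ_w) = a (ρ_m − ρ_c).
a = d (ρ_c − ρ_w)/(ρ_m − ρ_c) = 4.21 km × 1.82/0.4 = 19.2 km.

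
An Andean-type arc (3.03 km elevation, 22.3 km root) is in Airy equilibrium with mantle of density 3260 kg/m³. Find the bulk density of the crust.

2870 kg/m³

ρ_c h = (ρ_m − ρ_c) r → ρ_c (h + r) = ρ_m r → ρ_c = ρ_m r / (h + r).
ρ_c = 3260 × 22.3 km / (3.03 km + 22.3 km) = 2870 kg/m³.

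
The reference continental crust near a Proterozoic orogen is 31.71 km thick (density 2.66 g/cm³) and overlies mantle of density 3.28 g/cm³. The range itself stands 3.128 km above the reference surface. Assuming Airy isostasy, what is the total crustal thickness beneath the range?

Root depth r = h ρ_c / (ρ_m − ρ_c) = 3.128 km × 2.66 / 0.62 = 13.42 km.
Total thickness = T + h + r = 31.71 km + 3.128 km + 13.42 km = 48.3 km.

48.3 km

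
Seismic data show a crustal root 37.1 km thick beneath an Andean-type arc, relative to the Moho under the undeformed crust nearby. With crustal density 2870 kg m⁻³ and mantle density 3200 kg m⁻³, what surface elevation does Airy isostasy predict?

By Archimedes' principle applied to the lithosphere: ρ_c h = (ρ_m − ρ_c) r.
h = r (ρ_m − ρ_c) / ρ_c = 37.1 km × (3200 − 2870) / 2870 = 4.27 km.

4.27 km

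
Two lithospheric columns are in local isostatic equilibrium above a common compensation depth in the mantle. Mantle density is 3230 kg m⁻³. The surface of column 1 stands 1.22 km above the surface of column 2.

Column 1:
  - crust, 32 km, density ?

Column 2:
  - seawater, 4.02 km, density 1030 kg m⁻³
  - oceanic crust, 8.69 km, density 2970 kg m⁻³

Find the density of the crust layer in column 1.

2760 kg m⁻³

Take the compensation level at the base of the deeper column (depth z_c below the surface of column 1) and equate Σ ρ_i t_i down to z_c; mantle fills any gap and the z_c terms cancel.
Column 1: 32×ρ + (z_c − 32)×3230
Column 2: 1.22×0 + 4.02×1030 + 8.69×2970 + (z_c − 1.22 − 12.71)×3230
The z_c×3230 term appears on both sides and cancels. Collect the known terms of each column as K = Σ(ρt)_known − 3230 × (depth of known layers): K_1 = 0 − 3230×32 = −103360; K_2 = 29949.9 − 3230×(1.22 + 12.71) = −15044.
Balance: K_1 + 32×ρ = K_2, so ρ = (K_2 − K_1)/32 = 88316/32 = 2760 kg m⁻³.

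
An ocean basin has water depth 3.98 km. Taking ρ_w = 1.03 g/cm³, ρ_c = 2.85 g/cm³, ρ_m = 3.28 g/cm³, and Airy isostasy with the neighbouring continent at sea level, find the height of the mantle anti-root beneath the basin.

16.8 km

By Archimedes' principle applied to the lithosphere: replacing crust with seawater at the top is compensated by replacing crust with mantle at the base: d (ρ_c − ρ_w) = a (ρ_m − ρ_c).
a = d (ρ_c − ρ_w)/(ρ_m − ρ_c) = 3.98 km × 1.82/0.43 = 16.8 km.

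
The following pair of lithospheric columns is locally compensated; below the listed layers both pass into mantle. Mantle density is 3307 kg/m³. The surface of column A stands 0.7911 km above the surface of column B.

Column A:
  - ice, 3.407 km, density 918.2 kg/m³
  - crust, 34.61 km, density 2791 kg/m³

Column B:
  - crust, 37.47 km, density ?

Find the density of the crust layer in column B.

2680 kg/m³

Take the compensation level at the base of the deeper column (depth z_c below the surface of column A) and equate Σ ρ_i t_i down to z_c; mantle fills any gap and the z_c terms cancel.
Column A: 3.407×918.2 + 34.61×2791 + (z_c − 38.017)×3307
Column B: 0.7911×0 + 37.47×ρ + (z_c − 0.7911 − 37.47)×3307
The z_c×3307 term appears on both sides and cancels. Collect the known terms of each column as K = Σ(ρt)_known − 3307 × (depth of known layers): K_A = 99724.8174 − 3307×38.017 = −25997.4016; K_B = 0 − 3307×(0.7911 + 37.47) = −126529.458.
Balance: K_A = K_B + 37.47×ρ, so ρ = (K_A − K_B)/37.47 = 100532/37.47 = 2680 kg/m³.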